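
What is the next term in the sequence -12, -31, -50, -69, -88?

Differences: -31 - -12 = -19
This is an arithmetic sequence with common difference d = -19.
Next term = -88 + -19 = -107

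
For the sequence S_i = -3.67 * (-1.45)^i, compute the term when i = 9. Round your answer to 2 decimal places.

S_9 = -3.67 * (-1.45)^9 ≈ -3.67 * -28.3343 ≈ 103.99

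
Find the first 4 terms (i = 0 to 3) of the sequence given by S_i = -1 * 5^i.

This is a geometric sequence.
i=0: S_0 = -1 * 5^0 = -1
i=1: S_1 = -1 * 5^1 = -5
i=2: S_2 = -1 * 5^2 = -25
i=3: S_3 = -1 * 5^3 = -125
The first 4 terms are: [-1, -5, -25, -125]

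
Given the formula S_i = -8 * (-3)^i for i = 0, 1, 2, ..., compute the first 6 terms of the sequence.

This is a geometric sequence.
i=0: S_0 = -8 * (-3)^0 = -8
i=1: S_1 = -8 * (-3)^1 = 24
i=2: S_2 = -8 * (-3)^2 = -72
i=3: S_3 = -8 * (-3)^3 = 216
i=4: S_4 = -8 * (-3)^4 = -648
i=5: S_5 = -8 * (-3)^5 = 1944
The first 6 terms are: [-8, 24, -72, 216, -648, 1944]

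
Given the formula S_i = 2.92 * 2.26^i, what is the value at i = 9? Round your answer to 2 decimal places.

S_9 = 2.92 * 2.26^9 ≈ 2.92 * 1538.0695 ≈ 4491.16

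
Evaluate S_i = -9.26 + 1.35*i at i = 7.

S_7 = -9.26 + 1.35*7 = -9.26 + 9.45 = 0.19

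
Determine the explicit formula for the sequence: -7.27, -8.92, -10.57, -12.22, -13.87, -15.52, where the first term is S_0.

Check differences: -8.92 - -7.27 = -1.65
-10.57 - -8.92 = -1.65
Common difference d = -1.65.
First term a = -7.27.
Formula: S_i = -7.27 - 1.65*i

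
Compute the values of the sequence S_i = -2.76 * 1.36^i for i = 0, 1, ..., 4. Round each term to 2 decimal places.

This is a geometric sequence.
i=0: S_0 = -2.76 * 1.36^0 = -2.76
i=1: S_1 = -2.76 * 1.36^1 ≈ -3.75
i=2: S_2 = -2.76 * 1.36^2 ≈ -5.1
i=3: S_3 = -2.76 * 1.36^3 ≈ -6.94
i=4: S_4 = -2.76 * 1.36^4 ≈ -9.44
The first 5 terms are: [-2.76, -3.75, -5.1, -6.94, -9.44]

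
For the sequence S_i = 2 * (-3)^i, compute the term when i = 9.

S_9 = 2 * (-3)^9 = 2 * -19683 = -39366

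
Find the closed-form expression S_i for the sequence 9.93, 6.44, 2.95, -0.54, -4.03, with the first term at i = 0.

Check differences: 6.44 - 9.93 = -3.49
2.95 - 6.44 = -3.49
Common difference d = -3.49.
First term a = 9.93.
Formula: S_i = 9.93 - 3.49*i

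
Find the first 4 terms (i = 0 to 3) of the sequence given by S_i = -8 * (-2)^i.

This is a geometric sequence.
i=0: S_0 = -8 * (-2)^0 = -8
i=1: S_1 = -8 * (-2)^1 = 16
i=2: S_2 = -8 * (-2)^2 = -32
i=3: S_3 = -8 * (-2)^3 = 64
The first 4 terms are: [-8, 16, -32, 64]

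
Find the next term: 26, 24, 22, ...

Differences: 24 - 26 = -2
This is an arithmetic sequence with common difference d = -2.
Next term = 22 + -2 = 20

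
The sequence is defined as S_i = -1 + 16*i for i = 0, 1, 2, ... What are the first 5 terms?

This is an arithmetic sequence.
i=0: S_0 = -1 + 16*0 = -1
i=1: S_1 = -1 + 16*1 = 15
i=2: S_2 = -1 + 16*2 = 31
i=3: S_3 = -1 + 16*3 = 47
i=4: S_4 = -1 + 16*4 = 63
The first 5 terms are: [-1, 15, 31, 47, 63]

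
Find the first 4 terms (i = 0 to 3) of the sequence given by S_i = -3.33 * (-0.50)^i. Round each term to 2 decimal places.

This is a geometric sequence.
i=0: S_0 = -3.33 * (-0.5)^0 = -3.33
i=1: S_1 = -3.33 * (-0.5)^1 ≈ 1.67
i=2: S_2 = -3.33 * (-0.5)^2 ≈ -0.83
i=3: S_3 = -3.33 * (-0.5)^3 ≈ 0.42
The first 4 terms are: [-3.33, 1.67, -0.83, 0.42]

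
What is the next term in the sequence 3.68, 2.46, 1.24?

Differences: 2.46 - 3.68 = -1.22
This is an arithmetic sequence with common difference d = -1.22.
Next term = 1.24 + -1.22 = 0.02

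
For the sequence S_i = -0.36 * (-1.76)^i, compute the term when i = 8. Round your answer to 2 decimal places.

S_8 = -0.36 * (-1.76)^8 ≈ -0.36 * 92.0664 ≈ -33.14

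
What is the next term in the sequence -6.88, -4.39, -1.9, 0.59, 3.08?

Differences: -4.39 - -6.88 = 2.49
This is an arithmetic sequence with common difference d = 2.49.
Next term = 3.08 + 2.49 = 5.57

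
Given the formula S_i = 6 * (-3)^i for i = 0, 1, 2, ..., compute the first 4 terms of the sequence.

This is a geometric sequence.
i=0: S_0 = 6 * (-3)^0 = 6
i=1: S_1 = 6 * (-3)^1 = -18
i=2: S_2 = 6 * (-3)^2 = 54
i=3: S_3 = 6 * (-3)^3 = -162
The first 4 terms are: [6, -18, 54, -162]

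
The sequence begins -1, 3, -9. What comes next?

Ratios: 3 / -1 = -3.0
This is a geometric sequence with common ratio r = -3.
Next term = -9 * -3 = 27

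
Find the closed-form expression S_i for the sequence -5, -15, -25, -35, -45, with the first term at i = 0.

Check differences: -15 - -5 = -10
-25 - -15 = -10
Common difference d = -10.
First term a = -5.
Formula: S_i = -5 - 10*i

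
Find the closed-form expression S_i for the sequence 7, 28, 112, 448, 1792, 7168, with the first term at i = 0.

Check ratios: 28 / 7 = 4.0
Common ratio r = 4.
First term a = 7.
Formula: S_i = 7 * 4^i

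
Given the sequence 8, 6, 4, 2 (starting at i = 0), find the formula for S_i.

Check differences: 6 - 8 = -2
4 - 6 = -2
Common difference d = -2.
First term a = 8.
Formula: S_i = 8 - 2*i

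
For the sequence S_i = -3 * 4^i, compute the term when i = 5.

S_5 = -3 * 4^5 = -3 * 1024 = -3072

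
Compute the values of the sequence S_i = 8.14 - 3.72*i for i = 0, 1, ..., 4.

This is an arithmetic sequence.
i=0: S_0 = 8.14 + -3.72*0 = 8.14
i=1: S_1 = 8.14 + -3.72*1 = 4.42
i=2: S_2 = 8.14 + -3.72*2 = 0.7
i=3: S_3 = 8.14 + -3.72*3 = -3.02
i=4: S_4 = 8.14 + -3.72*4 = -6.74
The first 5 terms are: [8.14, 4.42, 0.7, -3.02, -6.74]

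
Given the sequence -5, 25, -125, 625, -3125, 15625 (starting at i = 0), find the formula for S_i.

Check ratios: 25 / -5 = -5.0
Common ratio r = -5.
First term a = -5.
Formula: S_i = -5 * (-5)^i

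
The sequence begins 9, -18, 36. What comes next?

Ratios: -18 / 9 = -2.0
This is a geometric sequence with common ratio r = -2.
Next term = 36 * -2 = -72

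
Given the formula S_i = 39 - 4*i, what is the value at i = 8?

S_8 = 39 + -4*8 = 39 + -32 = 7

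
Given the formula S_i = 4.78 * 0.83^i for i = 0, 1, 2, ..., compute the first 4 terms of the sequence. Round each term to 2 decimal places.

This is a geometric sequence.
i=0: S_0 = 4.78 * 0.83^0 = 4.78
i=1: S_1 = 4.78 * 0.83^1 ≈ 3.97
i=2: S_2 = 4.78 * 0.83^2 ≈ 3.29
i=3: S_3 = 4.78 * 0.83^3 ≈ 2.73
The first 4 terms are: [4.78, 3.97, 3.29, 2.73]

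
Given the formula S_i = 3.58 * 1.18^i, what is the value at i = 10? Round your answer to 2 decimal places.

S_10 = 3.58 * 1.18^10 ≈ 3.58 * 5.2338 ≈ 18.74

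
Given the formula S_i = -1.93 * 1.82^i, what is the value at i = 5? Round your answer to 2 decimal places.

S_5 = -1.93 * 1.82^5 ≈ -1.93 * 19.969 ≈ -38.54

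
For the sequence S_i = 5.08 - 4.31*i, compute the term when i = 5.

S_5 = 5.08 + -4.31*5 = 5.08 + -21.55 = -16.47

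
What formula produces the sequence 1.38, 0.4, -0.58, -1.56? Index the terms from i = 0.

Check differences: 0.4 - 1.38 = -0.98
-0.58 - 0.4 = -0.98
Common difference d = -0.98.
First term a = 1.38.
Formula: S_i = 1.38 - 0.98*i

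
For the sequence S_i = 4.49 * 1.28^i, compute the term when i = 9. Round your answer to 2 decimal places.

S_9 = 4.49 * 1.28^9 ≈ 4.49 * 9.2234 ≈ 41.41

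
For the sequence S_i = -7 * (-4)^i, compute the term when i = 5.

S_5 = -7 * (-4)^5 = -7 * -1024 = 7168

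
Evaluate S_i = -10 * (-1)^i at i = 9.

S_9 = -10 * (-1)^9 = -10 * -1 = 10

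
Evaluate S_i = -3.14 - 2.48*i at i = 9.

S_9 = -3.14 + -2.48*9 = -3.14 + -22.32 = -25.46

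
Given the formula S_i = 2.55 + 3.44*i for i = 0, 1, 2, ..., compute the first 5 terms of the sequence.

This is an arithmetic sequence.
i=0: S_0 = 2.55 + 3.44*0 = 2.55
i=1: S_1 = 2.55 + 3.44*1 = 5.99
i=2: S_2 = 2.55 + 3.44*2 = 9.43
i=3: S_3 = 2.55 + 3.44*3 = 12.87
i=4: S_4 = 2.55 + 3.44*4 = 16.31
The first 5 terms are: [2.55, 5.99, 9.43, 12.87, 16.31]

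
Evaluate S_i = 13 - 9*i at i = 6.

S_6 = 13 + -9*6 = 13 + -54 = -41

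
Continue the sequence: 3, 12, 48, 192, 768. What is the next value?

Ratios: 12 / 3 = 4.0
This is a geometric sequence with common ratio r = 4.
Next term = 768 * 4 = 3072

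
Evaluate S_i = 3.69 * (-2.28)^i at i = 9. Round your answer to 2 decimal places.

S_9 = 3.69 * (-2.28)^9 ≈ 3.69 * -1664.9976 ≈ -6143.84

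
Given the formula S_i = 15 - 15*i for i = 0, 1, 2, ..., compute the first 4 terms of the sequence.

This is an arithmetic sequence.
i=0: S_0 = 15 + -15*0 = 15
i=1: S_1 = 15 + -15*1 = 0
i=2: S_2 = 15 + -15*2 = -15
i=3: S_3 = 15 + -15*3 = -30
The first 4 terms are: [15, 0, -15, -30]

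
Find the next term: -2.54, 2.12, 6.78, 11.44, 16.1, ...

Differences: 2.12 - -2.54 = 4.66
This is an arithmetic sequence with common difference d = 4.66.
Next term = 16.1 + 4.66 = 20.76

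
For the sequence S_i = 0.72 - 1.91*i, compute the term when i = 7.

S_7 = 0.72 + -1.91*7 = 0.72 + -13.37 = -12.65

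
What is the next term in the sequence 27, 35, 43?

Differences: 35 - 27 = 8
This is an arithmetic sequence with common difference d = 8.
Next term = 43 + 8 = 51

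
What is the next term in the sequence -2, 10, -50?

Ratios: 10 / -2 = -5.0
This is a geometric sequence with common ratio r = -5.
Next term = -50 * -5 = 250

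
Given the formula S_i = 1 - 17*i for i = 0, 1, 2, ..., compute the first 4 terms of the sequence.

This is an arithmetic sequence.
i=0: S_0 = 1 + -17*0 = 1
i=1: S_1 = 1 + -17*1 = -16
i=2: S_2 = 1 + -17*2 = -33
i=3: S_3 = 1 + -17*3 = -50
The first 4 terms are: [1, -16, -33, -50]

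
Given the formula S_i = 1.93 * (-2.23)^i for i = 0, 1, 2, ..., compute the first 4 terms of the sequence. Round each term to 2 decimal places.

This is a geometric sequence.
i=0: S_0 = 1.93 * (-2.23)^0 = 1.93
i=1: S_1 = 1.93 * (-2.23)^1 ≈ -4.3
i=2: S_2 = 1.93 * (-2.23)^2 ≈ 9.6
i=3: S_3 = 1.93 * (-2.23)^3 ≈ -21.4
The first 4 terms are: [1.93, -4.3, 9.6, -21.4]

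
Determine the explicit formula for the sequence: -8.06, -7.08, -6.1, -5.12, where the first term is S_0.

Check differences: -7.08 - -8.06 = 0.98
-6.1 - -7.08 = 0.98
Common difference d = 0.98.
First term a = -8.06.
Formula: S_i = -8.06 + 0.98*i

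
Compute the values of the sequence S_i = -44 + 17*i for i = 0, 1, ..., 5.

This is an arithmetic sequence.
i=0: S_0 = -44 + 17*0 = -44
i=1: S_1 = -44 + 17*1 = -27
i=2: S_2 = -44 + 17*2 = -10
i=3: S_3 = -44 + 17*3 = 7
i=4: S_4 = -44 + 17*4 = 24
i=5: S_5 = -44 + 17*5 = 41
The first 6 terms are: [-44, -27, -10, 7, 24, 41]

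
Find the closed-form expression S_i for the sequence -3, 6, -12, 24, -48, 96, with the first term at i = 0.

Check ratios: 6 / -3 = -2.0
Common ratio r = -2.
First term a = -3.
Formula: S_i = -3 * (-2)^i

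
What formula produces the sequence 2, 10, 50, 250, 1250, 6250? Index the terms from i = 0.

Check ratios: 10 / 2 = 5.0
Common ratio r = 5.
First term a = 2.
Formula: S_i = 2 * 5^i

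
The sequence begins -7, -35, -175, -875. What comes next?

Ratios: -35 / -7 = 5.0
This is a geometric sequence with common ratio r = 5.
Next term = -875 * 5 = -4375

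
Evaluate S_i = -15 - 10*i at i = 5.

S_5 = -15 + -10*5 = -15 + -50 = -65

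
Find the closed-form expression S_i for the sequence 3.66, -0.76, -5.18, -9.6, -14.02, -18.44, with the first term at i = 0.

Check differences: -0.76 - 3.66 = -4.42
-5.18 - -0.76 = -4.42
Common difference d = -4.42.
First term a = 3.66.
Formula: S_i = 3.66 - 4.42*i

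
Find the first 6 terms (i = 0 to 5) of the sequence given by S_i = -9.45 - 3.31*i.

This is an arithmetic sequence.
i=0: S_0 = -9.45 + -3.31*0 = -9.45
i=1: S_1 = -9.45 + -3.31*1 = -12.76
i=2: S_2 = -9.45 + -3.31*2 = -16.07
i=3: S_3 = -9.45 + -3.31*3 = -19.38
i=4: S_4 = -9.45 + -3.31*4 = -22.69
i=5: S_5 = -9.45 + -3.31*5 = -26.0
The first 6 terms are: [-9.45, -12.76, -16.07, -19.38, -22.69, -26.0]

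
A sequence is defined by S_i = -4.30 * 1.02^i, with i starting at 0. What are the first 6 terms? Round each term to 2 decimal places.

This is a geometric sequence.
i=0: S_0 = -4.3 * 1.02^0 = -4.3
i=1: S_1 = -4.3 * 1.02^1 ≈ -4.39
i=2: S_2 = -4.3 * 1.02^2 ≈ -4.47
i=3: S_3 = -4.3 * 1.02^3 ≈ -4.56
i=4: S_4 = -4.3 * 1.02^4 ≈ -4.65
i=5: S_5 = -4.3 * 1.02^5 ≈ -4.75
The first 6 terms are: [-4.3, -4.39, -4.47, -4.56, -4.65, -4.75]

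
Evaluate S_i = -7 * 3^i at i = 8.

S_8 = -7 * 3^8 = -7 * 6561 = -45927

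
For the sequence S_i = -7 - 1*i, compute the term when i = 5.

S_5 = -7 + -1*5 = -7 + -5 = -12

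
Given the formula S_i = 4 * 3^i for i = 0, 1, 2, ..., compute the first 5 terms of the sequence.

This is a geometric sequence.
i=0: S_0 = 4 * 3^0 = 4
i=1: S_1 = 4 * 3^1 = 12
i=2: S_2 = 4 * 3^2 = 36
i=3: S_3 = 4 * 3^3 = 108
i=4: S_4 = 4 * 3^4 = 324
The first 5 terms are: [4, 12, 36, 108, 324]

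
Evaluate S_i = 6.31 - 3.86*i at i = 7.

S_7 = 6.31 + -3.86*7 = 6.31 + -27.02 = -20.71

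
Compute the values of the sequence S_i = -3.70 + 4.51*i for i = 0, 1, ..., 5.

This is an arithmetic sequence.
i=0: S_0 = -3.7 + 4.51*0 = -3.7
i=1: S_1 = -3.7 + 4.51*1 = 0.81
i=2: S_2 = -3.7 + 4.51*2 = 5.32
i=3: S_3 = -3.7 + 4.51*3 = 9.83
i=4: S_4 = -3.7 + 4.51*4 = 14.34
i=5: S_5 = -3.7 + 4.51*5 = 18.85
The first 6 terms are: [-3.7, 0.81, 5.32, 9.83, 14.34, 18.85]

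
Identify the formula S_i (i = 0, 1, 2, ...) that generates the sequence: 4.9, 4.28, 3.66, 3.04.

Check differences: 4.28 - 4.9 = -0.62
3.66 - 4.28 = -0.62
Common difference d = -0.62.
First term a = 4.9.
Formula: S_i = 4.90 - 0.62*i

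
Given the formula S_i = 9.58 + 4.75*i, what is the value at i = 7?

S_7 = 9.58 + 4.75*7 = 9.58 + 33.25 = 42.83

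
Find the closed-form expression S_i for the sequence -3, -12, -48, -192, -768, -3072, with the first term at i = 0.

Check ratios: -12 / -3 = 4.0
Common ratio r = 4.
First term a = -3.
Formula: S_i = -3 * 4^i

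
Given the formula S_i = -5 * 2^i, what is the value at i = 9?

S_9 = -5 * 2^9 = -5 * 512 = -2560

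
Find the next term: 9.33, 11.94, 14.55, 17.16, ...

Differences: 11.94 - 9.33 = 2.61
This is an arithmetic sequence with common difference d = 2.61.
Next term = 17.16 + 2.61 = 19.77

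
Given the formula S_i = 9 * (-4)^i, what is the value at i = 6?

S_6 = 9 * (-4)^6 = 9 * 4096 = 36864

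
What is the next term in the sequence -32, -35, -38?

Differences: -35 - -32 = -3
This is an arithmetic sequence with common difference d = -3.
Next term = -38 + -3 = -41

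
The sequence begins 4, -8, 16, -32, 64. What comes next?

Ratios: -8 / 4 = -2.0
This is a geometric sequence with common ratio r = -2.
Next term = 64 * -2 = -128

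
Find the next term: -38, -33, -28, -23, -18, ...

Differences: -33 - -38 = 5
This is an arithmetic sequence with common difference d = 5.
Next term = -18 + 5 = -13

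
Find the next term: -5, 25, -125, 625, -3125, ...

Ratios: 25 / -5 = -5.0
This is a geometric sequence with common ratio r = -5.
Next term = -3125 * -5 = 15625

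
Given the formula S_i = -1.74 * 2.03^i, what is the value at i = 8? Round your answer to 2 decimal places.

S_8 = -1.74 * 2.03^8 ≈ -1.74 * 288.3821 ≈ -501.78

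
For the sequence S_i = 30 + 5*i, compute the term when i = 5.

S_5 = 30 + 5*5 = 30 + 25 = 55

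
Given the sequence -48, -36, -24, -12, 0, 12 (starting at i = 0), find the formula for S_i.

Check differences: -36 - -48 = 12
-24 - -36 = 12
Common difference d = 12.
First term a = -48.
Formula: S_i = -48 + 12*i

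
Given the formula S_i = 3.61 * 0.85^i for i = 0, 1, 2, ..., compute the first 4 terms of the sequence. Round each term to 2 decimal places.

This is a geometric sequence.
i=0: S_0 = 3.61 * 0.85^0 = 3.61
i=1: S_1 = 3.61 * 0.85^1 ≈ 3.07
i=2: S_2 = 3.61 * 0.85^2 ≈ 2.61
i=3: S_3 = 3.61 * 0.85^3 ≈ 2.22
The first 4 terms are: [3.61, 3.07, 2.61, 2.22]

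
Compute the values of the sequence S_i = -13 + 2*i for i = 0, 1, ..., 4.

This is an arithmetic sequence.
i=0: S_0 = -13 + 2*0 = -13
i=1: S_1 = -13 + 2*1 = -11
i=2: S_2 = -13 + 2*2 = -9
i=3: S_3 = -13 + 2*3 = -7
i=4: S_4 = -13 + 2*4 = -5
The first 5 terms are: [-13, -11, -9, -7, -5]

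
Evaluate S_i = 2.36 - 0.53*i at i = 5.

S_5 = 2.36 + -0.53*5 = 2.36 + -2.65 = -0.29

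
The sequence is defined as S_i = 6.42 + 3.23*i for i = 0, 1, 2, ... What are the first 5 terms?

This is an arithmetic sequence.
i=0: S_0 = 6.42 + 3.23*0 = 6.42
i=1: S_1 = 6.42 + 3.23*1 = 9.65
i=2: S_2 = 6.42 + 3.23*2 = 12.88
i=3: S_3 = 6.42 + 3.23*3 = 16.11
i=4: S_4 = 6.42 + 3.23*4 = 19.34
The first 5 terms are: [6.42, 9.65, 12.88, 16.11, 19.34]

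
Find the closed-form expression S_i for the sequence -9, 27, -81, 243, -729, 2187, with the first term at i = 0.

Check ratios: 27 / -9 = -3.0
Common ratio r = -3.
First term a = -9.
Formula: S_i = -9 * (-3)^i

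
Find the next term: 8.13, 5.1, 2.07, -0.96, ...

Differences: 5.1 - 8.13 = -3.03
This is an arithmetic sequence with common difference d = -3.03.
Next term = -0.96 + -3.03 = -3.99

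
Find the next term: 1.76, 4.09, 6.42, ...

Differences: 4.09 - 1.76 = 2.33
This is an arithmetic sequence with common difference d = 2.33.
Next term = 6.42 + 2.33 = 8.75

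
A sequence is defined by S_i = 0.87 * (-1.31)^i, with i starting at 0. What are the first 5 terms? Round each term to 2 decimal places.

This is a geometric sequence.
i=0: S_0 = 0.87 * (-1.31)^0 = 0.87
i=1: S_1 = 0.87 * (-1.31)^1 ≈ -1.14
i=2: S_2 = 0.87 * (-1.31)^2 ≈ 1.49
i=3: S_3 = 0.87 * (-1.31)^3 ≈ -1.96
i=4: S_4 = 0.87 * (-1.31)^4 ≈ 2.56
The first 5 terms are: [0.87, -1.14, 1.49, -1.96, 2.56]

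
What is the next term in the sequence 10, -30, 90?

Ratios: -30 / 10 = -3.0
This is a geometric sequence with common ratio r = -3.
Next term = 90 * -3 = -270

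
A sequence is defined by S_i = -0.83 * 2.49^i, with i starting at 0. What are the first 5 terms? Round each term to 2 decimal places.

This is a geometric sequence.
i=0: S_0 = -0.83 * 2.49^0 = -0.83
i=1: S_1 = -0.83 * 2.49^1 ≈ -2.07
i=2: S_2 = -0.83 * 2.49^2 ≈ -5.15
i=3: S_3 = -0.83 * 2.49^3 ≈ -12.81
i=4: S_4 = -0.83 * 2.49^4 ≈ -31.91
The first 5 terms are: [-0.83, -2.07, -5.15, -12.81, -31.91]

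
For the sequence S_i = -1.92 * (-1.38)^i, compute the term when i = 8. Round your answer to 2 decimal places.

S_8 = -1.92 * (-1.38)^8 ≈ -1.92 * 13.1532 ≈ -25.25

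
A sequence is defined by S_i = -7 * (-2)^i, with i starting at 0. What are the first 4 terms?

This is a geometric sequence.
i=0: S_0 = -7 * (-2)^0 = -7
i=1: S_1 = -7 * (-2)^1 = 14
i=2: S_2 = -7 * (-2)^2 = -28
i=3: S_3 = -7 * (-2)^3 = 56
The first 4 terms are: [-7, 14, -28, 56]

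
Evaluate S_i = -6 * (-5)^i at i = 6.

S_6 = -6 * (-5)^6 = -6 * 15625 = -93750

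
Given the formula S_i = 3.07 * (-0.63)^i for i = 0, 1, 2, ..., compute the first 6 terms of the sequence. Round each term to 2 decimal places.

This is a geometric sequence.
i=0: S_0 = 3.07 * (-0.63)^0 = 3.07
i=1: S_1 = 3.07 * (-0.63)^1 ≈ -1.93
i=2: S_2 = 3.07 * (-0.63)^2 ≈ 1.22
i=3: S_3 = 3.07 * (-0.63)^3 ≈ -0.77
i=4: S_4 = 3.07 * (-0.63)^4 ≈ 0.48
i=5: S_5 = 3.07 * (-0.63)^5 ≈ -0.3
The first 6 terms are: [3.07, -1.93, 1.22, -0.77, 0.48, -0.3]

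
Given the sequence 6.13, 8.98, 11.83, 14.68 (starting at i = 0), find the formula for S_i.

Check differences: 8.98 - 6.13 = 2.85
11.83 - 8.98 = 2.85
Common difference d = 2.85.
First term a = 6.13.
Formula: S_i = 6.13 + 2.85*i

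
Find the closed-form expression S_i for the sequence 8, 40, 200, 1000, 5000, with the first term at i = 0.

Check ratios: 40 / 8 = 5.0
Common ratio r = 5.
First term a = 8.
Formula: S_i = 8 * 5^i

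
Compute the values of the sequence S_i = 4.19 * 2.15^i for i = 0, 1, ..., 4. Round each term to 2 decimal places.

This is a geometric sequence.
i=0: S_0 = 4.19 * 2.15^0 = 4.19
i=1: S_1 = 4.19 * 2.15^1 ≈ 9.01
i=2: S_2 = 4.19 * 2.15^2 ≈ 19.37
i=3: S_3 = 4.19 * 2.15^3 ≈ 41.64
i=4: S_4 = 4.19 * 2.15^4 ≈ 89.53
The first 5 terms are: [4.19, 9.01, 19.37, 41.64, 89.53]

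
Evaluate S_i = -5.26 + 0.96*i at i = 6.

S_6 = -5.26 + 0.96*6 = -5.26 + 5.76 = 0.5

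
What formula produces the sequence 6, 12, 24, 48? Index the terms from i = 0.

Check ratios: 12 / 6 = 2.0
Common ratio r = 2.
First term a = 6.
Formula: S_i = 6 * 2^i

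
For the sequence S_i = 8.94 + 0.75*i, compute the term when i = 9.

S_9 = 8.94 + 0.75*9 = 8.94 + 6.75 = 15.69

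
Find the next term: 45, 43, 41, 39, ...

Differences: 43 - 45 = -2
This is an arithmetic sequence with common difference d = -2.
Next term = 39 + -2 = 37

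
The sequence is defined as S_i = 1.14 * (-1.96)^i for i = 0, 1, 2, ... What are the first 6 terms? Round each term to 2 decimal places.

This is a geometric sequence.
i=0: S_0 = 1.14 * (-1.96)^0 = 1.14
i=1: S_1 = 1.14 * (-1.96)^1 ≈ -2.23
i=2: S_2 = 1.14 * (-1.96)^2 ≈ 4.38
i=3: S_3 = 1.14 * (-1.96)^3 ≈ -8.58
i=4: S_4 = 1.14 * (-1.96)^4 ≈ 16.82
i=5: S_5 = 1.14 * (-1.96)^5 ≈ -32.98
The first 6 terms are: [1.14, -2.23, 4.38, -8.58, 16.82, -32.98]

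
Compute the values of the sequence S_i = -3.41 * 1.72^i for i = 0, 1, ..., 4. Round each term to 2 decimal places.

This is a geometric sequence.
i=0: S_0 = -3.41 * 1.72^0 = -3.41
i=1: S_1 = -3.41 * 1.72^1 ≈ -5.87
i=2: S_2 = -3.41 * 1.72^2 ≈ -10.09
i=3: S_3 = -3.41 * 1.72^3 ≈ -17.35
i=4: S_4 = -3.41 * 1.72^4 ≈ -29.84
The first 5 terms are: [-3.41, -5.87, -10.09, -17.35, -29.84]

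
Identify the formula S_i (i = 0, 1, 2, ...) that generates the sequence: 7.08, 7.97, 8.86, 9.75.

Check differences: 7.97 - 7.08 = 0.89
8.86 - 7.97 = 0.89
Common difference d = 0.89.
First term a = 7.08.
Formula: S_i = 7.08 + 0.89*i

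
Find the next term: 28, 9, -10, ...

Differences: 9 - 28 = -19
This is an arithmetic sequence with common difference d = -19.
Next term = -10 + -19 = -29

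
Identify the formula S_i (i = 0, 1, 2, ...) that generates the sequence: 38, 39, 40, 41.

Check differences: 39 - 38 = 1
40 - 39 = 1
Common difference d = 1.
First term a = 38.
Formula: S_i = 38 + 1*i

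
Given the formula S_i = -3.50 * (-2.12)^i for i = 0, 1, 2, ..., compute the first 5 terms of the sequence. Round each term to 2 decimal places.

This is a geometric sequence.
i=0: S_0 = -3.5 * (-2.12)^0 = -3.5
i=1: S_1 = -3.5 * (-2.12)^1 = 7.42
i=2: S_2 = -3.5 * (-2.12)^2 ≈ -15.73
i=3: S_3 = -3.5 * (-2.12)^3 ≈ 33.35
i=4: S_4 = -3.5 * (-2.12)^4 ≈ -70.7
The first 5 terms are: [-3.5, 7.42, -15.73, 33.35, -70.7]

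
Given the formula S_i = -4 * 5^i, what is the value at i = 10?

S_10 = -4 * 5^10 = -4 * 9765625 = -39062500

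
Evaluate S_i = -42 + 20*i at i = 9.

S_9 = -42 + 20*9 = -42 + 180 = 138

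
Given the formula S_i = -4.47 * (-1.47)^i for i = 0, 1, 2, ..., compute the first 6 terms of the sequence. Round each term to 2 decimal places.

This is a geometric sequence.
i=0: S_0 = -4.47 * (-1.47)^0 = -4.47
i=1: S_1 = -4.47 * (-1.47)^1 ≈ 6.57
i=2: S_2 = -4.47 * (-1.47)^2 ≈ -9.66
i=3: S_3 = -4.47 * (-1.47)^3 ≈ 14.2
i=4: S_4 = -4.47 * (-1.47)^4 ≈ -20.87
i=5: S_5 = -4.47 * (-1.47)^5 ≈ 30.68
The first 6 terms are: [-4.47, 6.57, -9.66, 14.2, -20.87, 30.68]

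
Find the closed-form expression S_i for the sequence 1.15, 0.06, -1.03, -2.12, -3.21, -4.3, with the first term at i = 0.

Check differences: 0.06 - 1.15 = -1.09
-1.03 - 0.06 = -1.09
Common difference d = -1.09.
First term a = 1.15.
Formula: S_i = 1.15 - 1.09*i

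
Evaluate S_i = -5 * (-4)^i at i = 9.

S_9 = -5 * (-4)^9 = -5 * -262144 = 1310720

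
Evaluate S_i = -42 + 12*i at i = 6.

S_6 = -42 + 12*6 = -42 + 72 = 30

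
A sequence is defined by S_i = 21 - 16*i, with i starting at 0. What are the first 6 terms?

This is an arithmetic sequence.
i=0: S_0 = 21 + -16*0 = 21
i=1: S_1 = 21 + -16*1 = 5
i=2: S_2 = 21 + -16*2 = -11
i=3: S_3 = 21 + -16*3 = -27
i=4: S_4 = 21 + -16*4 = -43
i=5: S_5 = 21 + -16*5 = -59
The first 6 terms are: [21, 5, -11, -27, -43, -59]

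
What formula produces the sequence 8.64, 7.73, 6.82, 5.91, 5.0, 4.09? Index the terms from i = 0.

Check differences: 7.73 - 8.64 = -0.91
6.82 - 7.73 = -0.91
Common difference d = -0.91.
First term a = 8.64.
Formula: S_i = 8.64 - 0.91*i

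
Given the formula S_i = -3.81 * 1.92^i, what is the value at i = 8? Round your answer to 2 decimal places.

S_8 = -3.81 * 1.92^8 ≈ -3.81 * 184.6757 ≈ -703.61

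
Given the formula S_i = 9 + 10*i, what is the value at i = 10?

S_10 = 9 + 10*10 = 9 + 100 = 109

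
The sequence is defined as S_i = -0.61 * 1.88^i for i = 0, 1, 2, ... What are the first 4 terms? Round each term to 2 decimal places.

This is a geometric sequence.
i=0: S_0 = -0.61 * 1.88^0 = -0.61
i=1: S_1 = -0.61 * 1.88^1 ≈ -1.15
i=2: S_2 = -0.61 * 1.88^2 ≈ -2.16
i=3: S_3 = -0.61 * 1.88^3 ≈ -4.05
The first 4 terms are: [-0.61, -1.15, -2.16, -4.05]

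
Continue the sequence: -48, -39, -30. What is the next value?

Differences: -39 - -48 = 9
This is an arithmetic sequence with common difference d = 9.
Next term = -30 + 9 = -21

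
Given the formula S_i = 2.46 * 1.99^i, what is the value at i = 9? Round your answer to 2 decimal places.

S_9 = 2.46 * 1.99^9 ≈ 2.46 * 489.4155 ≈ 1203.96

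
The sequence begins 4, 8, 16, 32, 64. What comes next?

Ratios: 8 / 4 = 2.0
This is a geometric sequence with common ratio r = 2.
Next term = 64 * 2 = 128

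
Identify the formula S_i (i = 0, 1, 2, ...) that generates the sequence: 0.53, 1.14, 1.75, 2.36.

Check differences: 1.14 - 0.53 = 0.61
1.75 - 1.14 = 0.61
Common difference d = 0.61.
First term a = 0.53.
Formula: S_i = 0.53 + 0.61*i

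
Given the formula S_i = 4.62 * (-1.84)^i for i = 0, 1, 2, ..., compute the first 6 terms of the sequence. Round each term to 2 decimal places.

This is a geometric sequence.
i=0: S_0 = 4.62 * (-1.84)^0 = 4.62
i=1: S_1 = 4.62 * (-1.84)^1 ≈ -8.5
i=2: S_2 = 4.62 * (-1.84)^2 ≈ 15.64
i=3: S_3 = 4.62 * (-1.84)^3 ≈ -28.78
i=4: S_4 = 4.62 * (-1.84)^4 ≈ 52.96
i=5: S_5 = 4.62 * (-1.84)^5 ≈ -97.44
The first 6 terms are: [4.62, -8.5, 15.64, -28.78, 52.96, -97.44]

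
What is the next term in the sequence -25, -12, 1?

Differences: -12 - -25 = 13
This is an arithmetic sequence with common difference d = 13.
Next term = 1 + 13 = 14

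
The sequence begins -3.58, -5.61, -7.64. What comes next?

Differences: -5.61 - -3.58 = -2.03
This is an arithmetic sequence with common difference d = -2.03.
Next term = -7.64 + -2.03 = -9.67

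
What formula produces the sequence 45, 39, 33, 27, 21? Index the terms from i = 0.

Check differences: 39 - 45 = -6
33 - 39 = -6
Common difference d = -6.
First term a = 45.
Formula: S_i = 45 - 6*i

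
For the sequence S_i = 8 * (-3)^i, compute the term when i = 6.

S_6 = 8 * (-3)^6 = 8 * 729 = 5832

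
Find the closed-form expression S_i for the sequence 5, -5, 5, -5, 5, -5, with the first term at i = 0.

Check ratios: -5 / 5 = -1.0
Common ratio r = -1.
First term a = 5.
Formula: S_i = 5 * (-1)^i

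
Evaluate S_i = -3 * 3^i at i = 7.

S_7 = -3 * 3^7 = -3 * 2187 = -6561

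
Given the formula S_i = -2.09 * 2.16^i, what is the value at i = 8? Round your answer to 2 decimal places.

S_8 = -2.09 * 2.16^8 ≈ -2.09 * 473.8381 ≈ -990.32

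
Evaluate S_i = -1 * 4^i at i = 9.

S_9 = -1 * 4^9 = -1 * 262144 = -262144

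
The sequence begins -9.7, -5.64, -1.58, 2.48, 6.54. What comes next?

Differences: -5.64 - -9.7 = 4.06
This is an arithmetic sequence with common difference d = 4.06.
Next term = 6.54 + 4.06 = 10.6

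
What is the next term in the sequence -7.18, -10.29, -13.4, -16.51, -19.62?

Differences: -10.29 - -7.18 = -3.11
This is an arithmetic sequence with common difference d = -3.11.
Next term = -19.62 + -3.11 = -22.73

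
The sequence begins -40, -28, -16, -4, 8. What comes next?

Differences: -28 - -40 = 12
This is an arithmetic sequence with common difference d = 12.
Next term = 8 + 12 = 20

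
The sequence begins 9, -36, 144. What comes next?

Ratios: -36 / 9 = -4.0
This is a geometric sequence with common ratio r = -4.
Next term = 144 * -4 = -576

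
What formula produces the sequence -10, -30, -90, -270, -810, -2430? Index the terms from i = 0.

Check ratios: -30 / -10 = 3.0
Common ratio r = 3.
First term a = -10.
Formula: S_i = -10 * 3^i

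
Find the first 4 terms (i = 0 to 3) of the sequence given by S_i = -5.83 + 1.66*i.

This is an arithmetic sequence.
i=0: S_0 = -5.83 + 1.66*0 = -5.83
i=1: S_1 = -5.83 + 1.66*1 = -4.17
i=2: S_2 = -5.83 + 1.66*2 = -2.51
i=3: S_3 = -5.83 + 1.66*3 = -0.85
The first 4 terms are: [-5.83, -4.17, -2.51, -0.85]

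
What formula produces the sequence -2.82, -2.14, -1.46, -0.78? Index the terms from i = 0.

Check differences: -2.14 - -2.82 = 0.68
-1.46 - -2.14 = 0.68
Common difference d = 0.68.
First term a = -2.82.
Formula: S_i = -2.82 + 0.68*i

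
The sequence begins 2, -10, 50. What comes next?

Ratios: -10 / 2 = -5.0
This is a geometric sequence with common ratio r = -5.
Next term = 50 * -5 = -250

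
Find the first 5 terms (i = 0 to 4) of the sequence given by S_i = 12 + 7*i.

This is an arithmetic sequence.
i=0: S_0 = 12 + 7*0 = 12
i=1: S_1 = 12 + 7*1 = 19
i=2: S_2 = 12 + 7*2 = 26
i=3: S_3 = 12 + 7*3 = 33
i=4: S_4 = 12 + 7*4 = 40
The first 5 terms are: [12, 19, 26, 33, 40]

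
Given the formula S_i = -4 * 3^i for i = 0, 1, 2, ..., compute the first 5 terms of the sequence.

This is a geometric sequence.
i=0: S_0 = -4 * 3^0 = -4
i=1: S_1 = -4 * 3^1 = -12
i=2: S_2 = -4 * 3^2 = -36
i=3: S_3 = -4 * 3^3 = -108
i=4: S_4 = -4 * 3^4 = -324
The first 5 terms are: [-4, -12, -36, -108, -324]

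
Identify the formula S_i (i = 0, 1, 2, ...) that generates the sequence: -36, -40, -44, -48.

Check differences: -40 - -36 = -4
-44 - -40 = -4
Common difference d = -4.
First term a = -36.
Formula: S_i = -36 - 4*i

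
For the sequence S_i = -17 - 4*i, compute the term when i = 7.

S_7 = -17 + -4*7 = -17 + -28 = -45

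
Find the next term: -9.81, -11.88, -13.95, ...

Differences: -11.88 - -9.81 = -2.07
This is an arithmetic sequence with common difference d = -2.07.
Next term = -13.95 + -2.07 = -16.02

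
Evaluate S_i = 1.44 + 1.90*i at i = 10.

S_10 = 1.44 + 1.9*10 = 1.44 + 19.0 = 20.44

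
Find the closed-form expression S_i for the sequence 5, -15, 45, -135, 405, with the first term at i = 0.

Check ratios: -15 / 5 = -3.0
Common ratio r = -3.
First term a = 5.
Formula: S_i = 5 * (-3)^i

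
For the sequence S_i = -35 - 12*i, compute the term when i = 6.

S_6 = -35 + -12*6 = -35 + -72 = -107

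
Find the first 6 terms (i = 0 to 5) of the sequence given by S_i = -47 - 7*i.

This is an arithmetic sequence.
i=0: S_0 = -47 + -7*0 = -47
i=1: S_1 = -47 + -7*1 = -54
i=2: S_2 = -47 + -7*2 = -61
i=3: S_3 = -47 + -7*3 = -68
i=4: S_4 = -47 + -7*4 = -75
i=5: S_5 = -47 + -7*5 = -82
The first 6 terms are: [-47, -54, -61, -68, -75, -82]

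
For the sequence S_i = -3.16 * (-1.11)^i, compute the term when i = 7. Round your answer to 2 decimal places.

S_7 = -3.16 * (-1.11)^7 ≈ -3.16 * -2.0762 ≈ 6.56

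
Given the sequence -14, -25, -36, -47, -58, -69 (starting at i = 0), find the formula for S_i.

Check differences: -25 - -14 = -11
-36 - -25 = -11
Common difference d = -11.
First term a = -14.
Formula: S_i = -14 - 11*i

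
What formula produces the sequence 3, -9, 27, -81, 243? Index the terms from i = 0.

Check ratios: -9 / 3 = -3.0
Common ratio r = -3.
First term a = 3.
Formula: S_i = 3 * (-3)^i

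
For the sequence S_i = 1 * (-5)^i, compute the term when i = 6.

S_6 = 1 * (-5)^6 = 1 * 15625 = 15625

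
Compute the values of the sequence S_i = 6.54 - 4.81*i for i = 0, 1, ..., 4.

This is an arithmetic sequence.
i=0: S_0 = 6.54 + -4.81*0 = 6.54
i=1: S_1 = 6.54 + -4.81*1 = 1.73
i=2: S_2 = 6.54 + -4.81*2 = -3.08
i=3: S_3 = 6.54 + -4.81*3 = -7.89
i=4: S_4 = 6.54 + -4.81*4 = -12.7
The first 5 terms are: [6.54, 1.73, -3.08, -7.89, -12.7]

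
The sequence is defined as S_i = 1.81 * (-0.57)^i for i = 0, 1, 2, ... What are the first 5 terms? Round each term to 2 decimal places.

This is a geometric sequence.
i=0: S_0 = 1.81 * (-0.57)^0 = 1.81
i=1: S_1 = 1.81 * (-0.57)^1 ≈ -1.03
i=2: S_2 = 1.81 * (-0.57)^2 ≈ 0.59
i=3: S_3 = 1.81 * (-0.57)^3 ≈ -0.34
i=4: S_4 = 1.81 * (-0.57)^4 ≈ 0.19
The first 5 terms are: [1.81, -1.03, 0.59, -0.34, 0.19]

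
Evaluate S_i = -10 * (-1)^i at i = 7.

S_7 = -10 * (-1)^7 = -10 * -1 = 10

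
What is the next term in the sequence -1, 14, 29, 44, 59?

Differences: 14 - -1 = 15
This is an arithmetic sequence with common difference d = 15.
Next term = 59 + 15 = 74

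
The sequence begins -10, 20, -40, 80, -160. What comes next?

Ratios: 20 / -10 = -2.0
This is a geometric sequence with common ratio r = -2.
Next term = -160 * -2 = 320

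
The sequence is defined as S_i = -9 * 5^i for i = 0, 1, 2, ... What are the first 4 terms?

This is a geometric sequence.
i=0: S_0 = -9 * 5^0 = -9
i=1: S_1 = -9 * 5^1 = -45
i=2: S_2 = -9 * 5^2 = -225
i=3: S_3 = -9 * 5^3 = -1125
The first 4 terms are: [-9, -45, -225, -1125]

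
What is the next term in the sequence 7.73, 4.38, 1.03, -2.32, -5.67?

Differences: 4.38 - 7.73 = -3.35
This is an arithmetic sequence with common difference d = -3.35.
Next term = -5.67 + -3.35 = -9.02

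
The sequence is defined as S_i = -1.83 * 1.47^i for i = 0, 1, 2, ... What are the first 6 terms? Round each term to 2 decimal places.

This is a geometric sequence.
i=0: S_0 = -1.83 * 1.47^0 = -1.83
i=1: S_1 = -1.83 * 1.47^1 ≈ -2.69
i=2: S_2 = -1.83 * 1.47^2 ≈ -3.95
i=3: S_3 = -1.83 * 1.47^3 ≈ -5.81
i=4: S_4 = -1.83 * 1.47^4 ≈ -8.55
i=5: S_5 = -1.83 * 1.47^5 ≈ -12.56
The first 6 terms are: [-1.83, -2.69, -3.95, -5.81, -8.55, -12.56]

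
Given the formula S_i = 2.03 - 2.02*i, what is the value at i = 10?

S_10 = 2.03 + -2.02*10 = 2.03 + -20.2 = -18.17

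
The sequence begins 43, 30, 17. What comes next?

Differences: 30 - 43 = -13
This is an arithmetic sequence with common difference d = -13.
Next term = 17 + -13 = 4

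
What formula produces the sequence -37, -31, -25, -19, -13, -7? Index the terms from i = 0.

Check differences: -31 - -37 = 6
-25 - -31 = 6
Common difference d = 6.
First term a = -37.
Formula: S_i = -37 + 6*i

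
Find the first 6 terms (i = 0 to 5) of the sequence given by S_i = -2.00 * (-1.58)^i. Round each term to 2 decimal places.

This is a geometric sequence.
i=0: S_0 = -2.0 * (-1.58)^0 = -2.0
i=1: S_1 = -2.0 * (-1.58)^1 = 3.16
i=2: S_2 = -2.0 * (-1.58)^2 ≈ -4.99
i=3: S_3 = -2.0 * (-1.58)^3 ≈ 7.89
i=4: S_4 = -2.0 * (-1.58)^4 ≈ -12.46
i=5: S_5 = -2.0 * (-1.58)^5 ≈ 19.69
The first 6 terms are: [-2.0, 3.16, -4.99, 7.89, -12.46, 19.69]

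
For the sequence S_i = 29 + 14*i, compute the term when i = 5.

S_5 = 29 + 14*5 = 29 + 70 = 99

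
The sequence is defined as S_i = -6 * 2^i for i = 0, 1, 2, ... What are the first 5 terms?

This is a geometric sequence.
i=0: S_0 = -6 * 2^0 = -6
i=1: S_1 = -6 * 2^1 = -12
i=2: S_2 = -6 * 2^2 = -24
i=3: S_3 = -6 * 2^3 = -48
i=4: S_4 = -6 * 2^4 = -96
The first 5 terms are: [-6, -12, -24, -48, -96]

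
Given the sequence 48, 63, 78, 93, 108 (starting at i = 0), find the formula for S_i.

Check differences: 63 - 48 = 15
78 - 63 = 15
Common difference d = 15.
First term a = 48.
Formula: S_i = 48 + 15*i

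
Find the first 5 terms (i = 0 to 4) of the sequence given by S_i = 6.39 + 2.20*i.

This is an arithmetic sequence.
i=0: S_0 = 6.39 + 2.2*0 = 6.39
i=1: S_1 = 6.39 + 2.2*1 = 8.59
i=2: S_2 = 6.39 + 2.2*2 = 10.79
i=3: S_3 = 6.39 + 2.2*3 = 12.99
i=4: S_4 = 6.39 + 2.2*4 = 15.19
The first 5 terms are: [6.39, 8.59, 10.79, 12.99, 15.19]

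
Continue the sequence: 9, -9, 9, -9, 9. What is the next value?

Ratios: -9 / 9 = -1.0
This is a geometric sequence with common ratio r = -1.
Next term = 9 * -1 = -9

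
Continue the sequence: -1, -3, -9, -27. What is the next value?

Ratios: -3 / -1 = 3.0
This is a geometric sequence with common ratio r = 3.
Next term = -27 * 3 = -81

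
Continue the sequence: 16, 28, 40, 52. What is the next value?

Differences: 28 - 16 = 12
This is an arithmetic sequence with common difference d = 12.
Next term = 52 + 12 = 64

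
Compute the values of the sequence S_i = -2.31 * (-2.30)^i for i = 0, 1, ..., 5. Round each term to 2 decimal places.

This is a geometric sequence.
i=0: S_0 = -2.31 * (-2.3)^0 = -2.31
i=1: S_1 = -2.31 * (-2.3)^1 ≈ 5.31
i=2: S_2 = -2.31 * (-2.3)^2 ≈ -12.22
i=3: S_3 = -2.31 * (-2.3)^3 ≈ 28.11
i=4: S_4 = -2.31 * (-2.3)^4 ≈ -64.64
i=5: S_5 = -2.31 * (-2.3)^5 ≈ 148.68
The first 6 terms are: [-2.31, 5.31, -12.22, 28.11, -64.64, 148.68]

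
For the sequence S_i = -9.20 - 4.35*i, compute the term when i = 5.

S_5 = -9.2 + -4.35*5 = -9.2 + -21.75 = -30.95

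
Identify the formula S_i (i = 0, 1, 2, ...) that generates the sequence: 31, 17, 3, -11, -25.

Check differences: 17 - 31 = -14
3 - 17 = -14
Common difference d = -14.
First term a = 31.
Formula: S_i = 31 - 14*i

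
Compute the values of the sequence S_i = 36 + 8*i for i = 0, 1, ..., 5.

This is an arithmetic sequence.
i=0: S_0 = 36 + 8*0 = 36
i=1: S_1 = 36 + 8*1 = 44
i=2: S_2 = 36 + 8*2 = 52
i=3: S_3 = 36 + 8*3 = 60
i=4: S_4 = 36 + 8*4 = 68
i=5: S_5 = 36 + 8*5 = 76
The first 6 terms are: [36, 44, 52, 60, 68, 76]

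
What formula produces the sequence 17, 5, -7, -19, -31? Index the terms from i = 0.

Check differences: 5 - 17 = -12
-7 - 5 = -12
Common difference d = -12.
First term a = 17.
Formula: S_i = 17 - 12*i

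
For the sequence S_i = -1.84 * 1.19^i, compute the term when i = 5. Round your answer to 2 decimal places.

S_5 = -1.84 * 1.19^5 ≈ -1.84 * 2.3864 ≈ -4.39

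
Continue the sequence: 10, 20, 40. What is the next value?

Ratios: 20 / 10 = 2.0
This is a geometric sequence with common ratio r = 2.
Next term = 40 * 2 = 80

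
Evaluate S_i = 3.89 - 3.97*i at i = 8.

S_8 = 3.89 + -3.97*8 = 3.89 + -31.76 = -27.87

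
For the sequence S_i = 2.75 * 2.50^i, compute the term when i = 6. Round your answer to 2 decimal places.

S_6 = 2.75 * 2.5^6 ≈ 2.75 * 244.1406 ≈ 671.39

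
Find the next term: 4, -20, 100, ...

Ratios: -20 / 4 = -5.0
This is a geometric sequence with common ratio r = -5.
Next term = 100 * -5 = -500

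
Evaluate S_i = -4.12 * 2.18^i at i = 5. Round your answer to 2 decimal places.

S_5 = -4.12 * 2.18^5 ≈ -4.12 * 49.236 ≈ -202.85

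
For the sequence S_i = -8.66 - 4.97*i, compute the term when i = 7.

S_7 = -8.66 + -4.97*7 = -8.66 + -34.79 = -43.45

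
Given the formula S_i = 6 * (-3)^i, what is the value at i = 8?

S_8 = 6 * (-3)^8 = 6 * 6561 = 39366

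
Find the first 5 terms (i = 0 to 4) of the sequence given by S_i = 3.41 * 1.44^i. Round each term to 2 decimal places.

This is a geometric sequence.
i=0: S_0 = 3.41 * 1.44^0 = 3.41
i=1: S_1 = 3.41 * 1.44^1 ≈ 4.91
i=2: S_2 = 3.41 * 1.44^2 ≈ 7.07
i=3: S_3 = 3.41 * 1.44^3 ≈ 10.18
i=4: S_4 = 3.41 * 1.44^4 ≈ 14.66
The first 5 terms are: [3.41, 4.91, 7.07, 10.18, 14.66]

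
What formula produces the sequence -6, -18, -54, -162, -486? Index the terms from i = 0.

Check ratios: -18 / -6 = 3.0
Common ratio r = 3.
First term a = -6.
Formula: S_i = -6 * 3^i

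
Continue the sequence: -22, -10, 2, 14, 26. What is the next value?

Differences: -10 - -22 = 12
This is an arithmetic sequence with common difference d = 12.
Next term = 26 + 12 = 38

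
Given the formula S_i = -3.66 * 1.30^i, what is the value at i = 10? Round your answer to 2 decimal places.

S_10 = -3.66 * 1.3^10 ≈ -3.66 * 13.7858 ≈ -50.46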